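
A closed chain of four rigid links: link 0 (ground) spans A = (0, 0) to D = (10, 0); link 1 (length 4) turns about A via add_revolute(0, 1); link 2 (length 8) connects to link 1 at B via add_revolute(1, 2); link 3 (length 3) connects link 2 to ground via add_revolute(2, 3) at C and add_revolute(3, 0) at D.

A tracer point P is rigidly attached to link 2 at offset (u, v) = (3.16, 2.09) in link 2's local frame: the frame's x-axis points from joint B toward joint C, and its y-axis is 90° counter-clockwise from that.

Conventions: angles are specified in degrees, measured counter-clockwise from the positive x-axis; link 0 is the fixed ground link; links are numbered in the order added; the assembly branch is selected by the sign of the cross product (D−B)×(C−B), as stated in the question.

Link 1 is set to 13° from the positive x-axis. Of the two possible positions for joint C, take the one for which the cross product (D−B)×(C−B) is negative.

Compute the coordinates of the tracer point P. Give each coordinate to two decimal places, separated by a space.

A=(0,0), D=(10.00,0)
B = A + 4.00·(cos13°, sin13°) = (3.8975, 0.8998)
|BD| = 6.1685
circle(B,8.00) ∩ circle(D,3.00): a=7.5424, h=2.6669
  candidates: C₊=(11.7482,2.4380) cross=16.451; C₋=(10.9702,-2.8388) cross=-16.451
  branch - wants cross < 0 → take C=(10.9702,-2.8388) (cross=-16.451)
ex = (C−B)/|BC| = (0.8841,-0.4673); ey = (0.4673,0.8841)
P = B + 3.16·ex + 2.09·ey = (7.6679,1.2708)

7.67 1.27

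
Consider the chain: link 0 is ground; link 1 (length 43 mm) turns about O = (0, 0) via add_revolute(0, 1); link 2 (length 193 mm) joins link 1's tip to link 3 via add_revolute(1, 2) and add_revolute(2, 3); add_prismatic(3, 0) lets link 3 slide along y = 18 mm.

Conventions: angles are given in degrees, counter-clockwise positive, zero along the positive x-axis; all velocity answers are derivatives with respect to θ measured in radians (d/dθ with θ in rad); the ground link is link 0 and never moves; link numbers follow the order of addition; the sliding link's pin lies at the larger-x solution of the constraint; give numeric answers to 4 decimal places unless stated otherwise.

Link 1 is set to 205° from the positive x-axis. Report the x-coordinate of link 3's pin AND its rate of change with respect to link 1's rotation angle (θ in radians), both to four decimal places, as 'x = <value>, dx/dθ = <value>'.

geometry: r = 43 mm, L = 193 mm, e = 18 mm
crank pin P = (r cos θ, r sin θ) = (-38.971235, -18.172585)
h = r sin θ − e = -18.172585 − 18 = -36.172585
x = r cos θ + √(L² − h²) = -38.971235 + 189.579915 = 150.608680
dx/dθ = −r sin θ − h·r cos θ/√(L² − h²) (θ in radians; h = -36.172585) = 10.736722

x = 150.6087, dx/dθ = 10.7367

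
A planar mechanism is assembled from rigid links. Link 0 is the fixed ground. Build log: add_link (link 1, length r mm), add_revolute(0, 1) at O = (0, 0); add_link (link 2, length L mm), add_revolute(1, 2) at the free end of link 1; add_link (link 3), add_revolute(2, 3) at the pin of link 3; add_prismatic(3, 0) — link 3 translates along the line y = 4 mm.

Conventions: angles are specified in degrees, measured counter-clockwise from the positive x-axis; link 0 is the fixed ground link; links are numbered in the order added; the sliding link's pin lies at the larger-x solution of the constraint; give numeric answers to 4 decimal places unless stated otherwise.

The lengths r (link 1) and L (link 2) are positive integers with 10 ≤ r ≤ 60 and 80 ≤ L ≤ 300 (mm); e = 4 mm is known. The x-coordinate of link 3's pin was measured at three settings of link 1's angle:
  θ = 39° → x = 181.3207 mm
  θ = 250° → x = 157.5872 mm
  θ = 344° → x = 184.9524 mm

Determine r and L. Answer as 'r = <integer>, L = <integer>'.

constraint per measurement: (x − r cos θ)² + (r sin θ − e)² = L²
subtracting the θ₁ and θ₂ equations cancels the r² and L² terms:
r = (x₁² − x₂²) / (2[(x₁cos θ₁ + e sin θ₁) − (x₂cos θ₂ + e sin θ₂)]) = 20.0000 → r = 20
L² = (x₁ − r cos θ₁)² + (r sin θ₁ − e)² = 27555.9990 → L = 166.0000 → L = 166
check at θ₃=344°: x = 184.9524 (printed 184.9524) ✓

r = 20, L = 166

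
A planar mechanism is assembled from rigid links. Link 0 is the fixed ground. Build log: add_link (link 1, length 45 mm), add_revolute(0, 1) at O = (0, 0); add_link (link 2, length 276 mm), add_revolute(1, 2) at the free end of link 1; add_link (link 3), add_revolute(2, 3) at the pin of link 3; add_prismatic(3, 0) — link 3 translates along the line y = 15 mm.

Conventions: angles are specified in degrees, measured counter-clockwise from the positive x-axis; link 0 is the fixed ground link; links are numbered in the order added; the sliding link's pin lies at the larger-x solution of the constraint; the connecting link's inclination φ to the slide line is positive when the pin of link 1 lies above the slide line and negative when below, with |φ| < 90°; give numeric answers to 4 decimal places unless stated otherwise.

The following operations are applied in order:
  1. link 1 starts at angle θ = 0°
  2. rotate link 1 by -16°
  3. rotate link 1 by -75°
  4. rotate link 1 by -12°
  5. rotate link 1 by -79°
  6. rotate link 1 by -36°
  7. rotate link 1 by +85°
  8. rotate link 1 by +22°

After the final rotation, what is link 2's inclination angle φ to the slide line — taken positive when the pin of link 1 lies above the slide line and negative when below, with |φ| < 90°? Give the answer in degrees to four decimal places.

geometry: r = 45 mm, L = 276 mm, e = 15 mm; θ starts at 0°
rotate link 1 by -16°: θ ← 0° -16° = -16°
rotate link 1 by -75°: θ ← -16° -75° = -91°
rotate link 1 by -12°: θ ← -91° -12° = -103°
rotate link 1 by -79°: θ ← -103° -79° = -182°
rotate link 1 by -36°: θ ← -182° -36° = -218°
rotate link 1 by +85°: θ ← -218° +85° = -133°
rotate link 1 by +22°: θ ← -133° +22° = -111°
h = r sin θ − e = -42.011119 − 15 = -57.011119
sin φ = h / L = -57.011119 / 276 = -0.20656203
φ = arcsin(-0.20656203) = -11.920954°

-11.9210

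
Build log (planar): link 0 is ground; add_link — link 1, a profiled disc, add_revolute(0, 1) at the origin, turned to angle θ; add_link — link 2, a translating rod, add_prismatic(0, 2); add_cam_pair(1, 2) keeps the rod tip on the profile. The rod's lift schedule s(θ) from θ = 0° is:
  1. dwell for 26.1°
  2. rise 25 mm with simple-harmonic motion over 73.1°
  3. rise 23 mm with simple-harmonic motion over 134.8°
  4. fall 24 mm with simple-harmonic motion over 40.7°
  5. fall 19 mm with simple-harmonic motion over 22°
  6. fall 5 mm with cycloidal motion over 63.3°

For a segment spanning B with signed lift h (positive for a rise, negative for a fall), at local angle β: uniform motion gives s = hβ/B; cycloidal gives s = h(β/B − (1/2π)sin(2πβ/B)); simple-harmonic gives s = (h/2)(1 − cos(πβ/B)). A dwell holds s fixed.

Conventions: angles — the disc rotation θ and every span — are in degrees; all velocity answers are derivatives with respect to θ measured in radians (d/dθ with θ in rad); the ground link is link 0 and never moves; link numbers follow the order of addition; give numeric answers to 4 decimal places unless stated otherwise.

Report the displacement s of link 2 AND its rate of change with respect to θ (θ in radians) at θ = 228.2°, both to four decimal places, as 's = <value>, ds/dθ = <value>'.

seg 1 [0°–26.1°] dwell: s stays 0.0000
seg 2 [26.1°–99.2°] simple-harmonic, h=25: full span → s += 25 → s = 25.0000
seg 3 [99.2°–234°] simple-harmonic, h=23: θ=228.2° here. β=129, B=134.8. 23/2·(1 − cos(π·0.9570)) = 22.8951 → s = 47.8951
velocity in seg [99.2°–234°] (simple-harmonic), θ in radians: β = 129° = 2.2515 rad, B = 134.8° = 2.3527 rad; ds/dθ = (πh/(2B)) sin(πβ/B) = (π·23/(2·2.3527)) sin(π·0.9570) = 2.069403 mm/rad

s = 47.8951, ds/dθ = 2.0694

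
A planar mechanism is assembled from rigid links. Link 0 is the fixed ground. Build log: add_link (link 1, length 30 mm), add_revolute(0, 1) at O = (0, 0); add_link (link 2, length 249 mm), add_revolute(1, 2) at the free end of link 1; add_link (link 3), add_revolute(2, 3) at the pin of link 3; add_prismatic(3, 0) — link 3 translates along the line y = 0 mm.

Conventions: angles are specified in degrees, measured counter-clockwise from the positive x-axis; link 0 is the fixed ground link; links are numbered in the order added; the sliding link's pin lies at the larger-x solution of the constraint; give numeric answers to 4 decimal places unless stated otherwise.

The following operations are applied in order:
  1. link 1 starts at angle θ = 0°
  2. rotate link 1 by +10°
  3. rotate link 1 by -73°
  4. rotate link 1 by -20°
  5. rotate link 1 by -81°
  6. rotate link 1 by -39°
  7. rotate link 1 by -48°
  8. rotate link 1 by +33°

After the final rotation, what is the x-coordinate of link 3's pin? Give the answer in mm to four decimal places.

geometry: r = 30 mm, L = 249 mm, e = 0 mm; θ starts at 0°
rotate link 1 by +10°: θ ← 0° +10° = 10°
rotate link 1 by -73°: θ ← 10° -73° = -63°
rotate link 1 by -20°: θ ← -63° -20° = -83°
rotate link 1 by -81°: θ ← -83° -81° = -164°
rotate link 1 by -39°: θ ← -164° -39° = -203°
rotate link 1 by -48°: θ ← -203° -48° = -251°
rotate link 1 by +33°: θ ← -251° +33° = -218°
crank pin P = (r cos θ, r sin θ) = (-23.640323, 18.469844)
h = r sin θ − e = 18.469844 − 0 = 18.469844
x = r cos θ + √(L² − h²) = -23.640323 + 248.314045 = 224.673722

224.6737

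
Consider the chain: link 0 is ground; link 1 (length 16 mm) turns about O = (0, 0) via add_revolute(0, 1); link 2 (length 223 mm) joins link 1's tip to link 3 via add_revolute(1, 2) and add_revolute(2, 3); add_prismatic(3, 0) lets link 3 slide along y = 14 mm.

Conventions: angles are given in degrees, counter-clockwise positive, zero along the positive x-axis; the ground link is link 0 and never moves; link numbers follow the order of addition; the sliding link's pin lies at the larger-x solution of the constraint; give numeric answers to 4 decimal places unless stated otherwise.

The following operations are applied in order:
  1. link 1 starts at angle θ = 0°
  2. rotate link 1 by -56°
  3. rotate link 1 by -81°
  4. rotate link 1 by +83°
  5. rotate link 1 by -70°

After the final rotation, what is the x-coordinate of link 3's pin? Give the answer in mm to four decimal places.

geometry: r = 16 mm, L = 223 mm, e = 14 mm; θ starts at 0°
rotate link 1 by -56°: θ ← 0° -56° = -56°
rotate link 1 by -81°: θ ← -56° -81° = -137°
rotate link 1 by +83°: θ ← -137° +83° = -54°
rotate link 1 by -70°: θ ← -54° -70° = -124°
crank pin P = (r cos θ, r sin θ) = (-8.947086, -13.264601)
h = r sin θ − e = -13.264601 − 14 = -27.264601
x = r cos θ + √(L² − h²) = -8.947086 + 221.327001 = 212.379915

212.3799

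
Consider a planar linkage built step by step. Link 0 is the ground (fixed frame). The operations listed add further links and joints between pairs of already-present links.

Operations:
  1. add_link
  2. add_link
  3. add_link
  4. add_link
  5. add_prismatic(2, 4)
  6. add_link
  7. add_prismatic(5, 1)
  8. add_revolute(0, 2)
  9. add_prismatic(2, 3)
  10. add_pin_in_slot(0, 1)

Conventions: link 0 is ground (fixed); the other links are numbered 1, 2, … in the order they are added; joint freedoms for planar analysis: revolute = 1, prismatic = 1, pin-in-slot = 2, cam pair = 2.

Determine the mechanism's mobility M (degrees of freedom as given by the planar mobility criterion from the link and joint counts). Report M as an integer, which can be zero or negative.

(L,J1,J2)=(1,0,0); link0 fixed
link1: (2,0,0)
link2: (3,0,0)
link3: (4,0,0)
link4: (5,0,0)
P 2-4 [J1]: (5,1,0)
link5: (6,1,0)
P 5-1 [J1]: (6,2,0)
R 0-2 [J1]: (6,3,0)
P 2-3 [J1]: (6,4,0)
PS 0-1 [J2]: (6,4,1)
Grübler: 3·5 − 2·4 − 1 = 6

M = 6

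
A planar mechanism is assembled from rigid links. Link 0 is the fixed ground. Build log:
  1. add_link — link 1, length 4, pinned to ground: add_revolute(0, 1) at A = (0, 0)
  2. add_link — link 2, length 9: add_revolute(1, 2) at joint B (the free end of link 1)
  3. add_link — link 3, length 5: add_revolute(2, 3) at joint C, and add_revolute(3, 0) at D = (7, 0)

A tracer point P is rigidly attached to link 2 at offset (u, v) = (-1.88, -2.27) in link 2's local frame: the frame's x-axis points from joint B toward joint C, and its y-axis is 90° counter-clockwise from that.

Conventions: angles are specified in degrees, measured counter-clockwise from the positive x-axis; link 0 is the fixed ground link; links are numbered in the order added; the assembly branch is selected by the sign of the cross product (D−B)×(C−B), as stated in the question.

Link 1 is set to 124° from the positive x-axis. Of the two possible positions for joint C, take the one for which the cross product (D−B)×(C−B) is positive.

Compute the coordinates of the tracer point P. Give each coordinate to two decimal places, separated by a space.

A=(0,0), D=(7.00,0)
B = A + 4.00·(cos124°, sin124°) = (-2.2368, 3.3162)
|BD| = 9.8140
circle(B,9.00) ∩ circle(D,5.00): a=7.7601, h=4.5587
  candidates: C₊=(6.6072,4.9845) cross=44.739; C₋=(3.5265,-3.5965) cross=-44.739
  branch + wants cross > 0 → take C=(6.6072,4.9845) (cross=44.739)
ex = (C−B)/|BC| = (0.9827,0.1854); ey = (-0.1854,0.9827)
P = B + -1.88·ex + -2.27·ey = (-3.6634,0.7370)

-3.66 0.74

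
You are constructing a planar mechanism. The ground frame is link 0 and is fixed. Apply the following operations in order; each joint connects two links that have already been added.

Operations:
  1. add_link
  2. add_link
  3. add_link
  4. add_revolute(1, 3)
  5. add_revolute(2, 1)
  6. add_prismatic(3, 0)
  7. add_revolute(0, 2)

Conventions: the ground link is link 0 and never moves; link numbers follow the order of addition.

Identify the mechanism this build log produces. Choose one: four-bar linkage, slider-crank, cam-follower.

links: 4 (incl. ground); joints: 3 revolute, 1 prismatic, 0 higher (cam) pair, forming one closed loop
4 links, 3 revolutes + 1 prismatic in one loop → slider-crank

slider-crank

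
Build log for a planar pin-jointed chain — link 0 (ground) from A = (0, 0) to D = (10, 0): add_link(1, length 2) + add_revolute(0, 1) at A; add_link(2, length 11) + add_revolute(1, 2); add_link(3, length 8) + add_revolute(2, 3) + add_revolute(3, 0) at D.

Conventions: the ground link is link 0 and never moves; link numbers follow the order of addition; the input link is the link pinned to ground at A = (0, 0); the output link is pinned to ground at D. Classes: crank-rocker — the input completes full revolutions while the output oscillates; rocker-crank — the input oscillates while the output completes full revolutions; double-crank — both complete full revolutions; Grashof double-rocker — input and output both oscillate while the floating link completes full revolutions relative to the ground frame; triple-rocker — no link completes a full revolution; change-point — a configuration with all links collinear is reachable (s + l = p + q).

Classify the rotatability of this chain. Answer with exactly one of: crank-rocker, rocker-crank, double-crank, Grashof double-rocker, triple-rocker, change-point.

lengths: ground=10, input=2, coupler=11, output=8
sorted: s=2 (shortest), l=11 (longest), p+q=18
s + l = 13 vs p + q = 18
s + l < p + q (Grashof) with shortest = input link → crank-rocker

crank-rocker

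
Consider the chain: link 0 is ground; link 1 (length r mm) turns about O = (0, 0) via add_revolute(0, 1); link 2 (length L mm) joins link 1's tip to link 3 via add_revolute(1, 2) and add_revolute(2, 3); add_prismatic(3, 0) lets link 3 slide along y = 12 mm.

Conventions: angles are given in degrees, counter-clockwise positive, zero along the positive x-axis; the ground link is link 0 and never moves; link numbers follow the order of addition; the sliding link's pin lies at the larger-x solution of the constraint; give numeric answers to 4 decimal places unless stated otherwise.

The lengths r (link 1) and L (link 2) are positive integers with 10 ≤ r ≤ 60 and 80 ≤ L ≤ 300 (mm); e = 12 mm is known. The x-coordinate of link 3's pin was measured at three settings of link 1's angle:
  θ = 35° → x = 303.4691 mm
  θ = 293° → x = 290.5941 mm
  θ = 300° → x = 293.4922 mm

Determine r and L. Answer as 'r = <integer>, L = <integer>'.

constraint per measurement: (x − r cos θ)² + (r sin θ − e)² = L²
subtracting the θ₁ and θ₂ equations cancels the r² and L² terms:
r = (x₁² − x₂²) / (2[(x₁cos θ₁ + e sin θ₁) − (x₂cos θ₂ + e sin θ₂)]) = 24.9999 → r = 25
L² = (x₁ − r cos θ₁)² + (r sin θ₁ − e)² = 80088.9821 → L = 283.0000 → L = 283
check at θ₃=300°: x = 293.4922 (printed 293.4922) ✓

r = 25, L = 283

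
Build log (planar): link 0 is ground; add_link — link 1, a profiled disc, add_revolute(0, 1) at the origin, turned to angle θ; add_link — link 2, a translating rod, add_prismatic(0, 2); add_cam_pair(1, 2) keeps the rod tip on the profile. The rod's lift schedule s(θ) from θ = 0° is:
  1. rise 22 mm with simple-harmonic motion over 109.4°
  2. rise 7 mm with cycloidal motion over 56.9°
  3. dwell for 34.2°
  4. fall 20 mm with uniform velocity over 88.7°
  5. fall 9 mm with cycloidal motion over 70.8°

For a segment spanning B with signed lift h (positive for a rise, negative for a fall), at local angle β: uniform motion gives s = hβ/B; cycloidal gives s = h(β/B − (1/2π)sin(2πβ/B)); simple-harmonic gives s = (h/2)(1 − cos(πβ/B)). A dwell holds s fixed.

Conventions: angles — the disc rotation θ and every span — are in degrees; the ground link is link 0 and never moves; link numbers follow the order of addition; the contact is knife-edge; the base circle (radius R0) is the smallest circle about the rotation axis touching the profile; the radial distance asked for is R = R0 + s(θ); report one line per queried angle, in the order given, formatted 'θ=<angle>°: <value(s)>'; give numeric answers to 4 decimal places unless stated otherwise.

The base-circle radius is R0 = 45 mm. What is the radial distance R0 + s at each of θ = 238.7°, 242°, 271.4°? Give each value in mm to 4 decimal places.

seg 1 [0°–109.4°] simple-harmonic, h=22: full span → s += 22 → s = 22.0000
seg 2 [109.4°–166.3°] cycloidal, h=7: full span → s += 7 → s = 29.0000
seg 3 [166.3°–200.5°] dwell: s stays 29.0000
seg 4 [200.5°–289.2°] uniform, h=-20: θ=238.7° here. β=38.2, B=88.7. -20·38.2/88.7 = -8.6133 → s = 20.3867
seg 4 [200.5°–289.2°] uniform, h=-20: θ=242° here. β=41.5, B=88.7. -20·41.5/88.7 = -9.3574 → s = 19.6426
seg 4 [200.5°–289.2°] uniform, h=-20: θ=271.4° here. β=70.9, B=88.7. -20·70.9/88.7 = -15.9865 → s = 13.0135
θ=238.7°: R = R0 + s = 45 + 20.3867 = 65.3867
θ=242°: R = R0 + s = 45 + 19.6426 = 64.6426
θ=271.4°: R = R0 + s = 45 + 13.0135 = 58.0135

θ=238.7°: 65.3867
θ=242°: 64.6426
θ=271.4°: 58.0135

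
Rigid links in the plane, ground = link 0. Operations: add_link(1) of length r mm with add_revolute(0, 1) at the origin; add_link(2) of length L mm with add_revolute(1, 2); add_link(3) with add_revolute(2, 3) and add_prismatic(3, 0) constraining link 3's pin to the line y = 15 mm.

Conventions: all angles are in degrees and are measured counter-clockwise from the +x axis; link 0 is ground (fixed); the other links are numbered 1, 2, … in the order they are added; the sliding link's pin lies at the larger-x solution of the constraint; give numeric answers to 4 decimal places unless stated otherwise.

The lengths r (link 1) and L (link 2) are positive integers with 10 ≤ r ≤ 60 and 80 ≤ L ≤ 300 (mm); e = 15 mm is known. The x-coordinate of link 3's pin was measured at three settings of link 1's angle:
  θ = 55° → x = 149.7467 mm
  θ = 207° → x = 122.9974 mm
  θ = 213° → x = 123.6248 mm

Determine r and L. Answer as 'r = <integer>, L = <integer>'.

constraint per measurement: (x − r cos θ)² + (r sin θ − e)² = L²
subtracting the θ₁ and θ₂ equations cancels the r² and L² terms:
r = (x₁² − x₂²) / (2[(x₁cos θ₁ + e sin θ₁) − (x₂cos θ₂ + e sin θ₂)]) = 17.0000 → r = 17
L² = (x₁ − r cos θ₁)² + (r sin θ₁ − e)² = 19600.0065 → L = 140.0000 → L = 140
check at θ₃=213°: x = 123.6248 (printed 123.6248) ✓

r = 17, L = 140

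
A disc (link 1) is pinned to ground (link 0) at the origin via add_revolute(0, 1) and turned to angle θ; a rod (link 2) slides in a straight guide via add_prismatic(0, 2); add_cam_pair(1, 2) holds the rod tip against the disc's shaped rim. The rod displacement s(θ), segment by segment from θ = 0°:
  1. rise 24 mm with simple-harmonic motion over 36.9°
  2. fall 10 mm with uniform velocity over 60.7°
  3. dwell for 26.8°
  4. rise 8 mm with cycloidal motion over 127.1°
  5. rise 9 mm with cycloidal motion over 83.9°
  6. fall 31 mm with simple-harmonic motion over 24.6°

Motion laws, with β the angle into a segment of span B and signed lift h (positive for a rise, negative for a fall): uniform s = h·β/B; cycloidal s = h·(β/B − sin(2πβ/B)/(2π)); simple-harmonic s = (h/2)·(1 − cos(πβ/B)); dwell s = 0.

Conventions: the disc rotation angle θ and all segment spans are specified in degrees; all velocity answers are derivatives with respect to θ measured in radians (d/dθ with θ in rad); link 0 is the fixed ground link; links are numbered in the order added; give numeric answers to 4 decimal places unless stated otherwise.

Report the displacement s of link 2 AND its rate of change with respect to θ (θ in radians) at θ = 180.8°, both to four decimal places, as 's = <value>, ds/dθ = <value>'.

segment 1 (0° to 36.9°, simple-harmonic, h = 24) is passed completely: s = 0.0000 + (24) = 24.0000
segment 2 (36.9° to 97.6°, uniform, h = -10) is passed completely: s = 24.0000 + (-10) = 14.0000
segment 3 (97.6° to 124.4°, dwell): s unchanged at 14.0000
θ = 180.8° falls in segment 4 (124.4° to 251.5°, cycloidal, h = 8): β = 180.8 − 124.4 = 56.4°, B = 127.1°; Δs = 8·(0.4437 − sin(2π·0.4437)/(2π)) = 3.1092; s = 14.0000 + 3.1092 = 17.1092
velocity in seg [124.4°–251.5°] (cycloidal), θ in radians: β = 56.4° = 0.9844 rad, B = 127.1° = 2.2183 rad; ds/dθ = (h/B)(1 − cos(2πβ/B)) = (8/2.2183)(1 − cos(2π·0.4437)) = 6.989745 mm/rad

s = 17.1092, ds/dθ = 6.9897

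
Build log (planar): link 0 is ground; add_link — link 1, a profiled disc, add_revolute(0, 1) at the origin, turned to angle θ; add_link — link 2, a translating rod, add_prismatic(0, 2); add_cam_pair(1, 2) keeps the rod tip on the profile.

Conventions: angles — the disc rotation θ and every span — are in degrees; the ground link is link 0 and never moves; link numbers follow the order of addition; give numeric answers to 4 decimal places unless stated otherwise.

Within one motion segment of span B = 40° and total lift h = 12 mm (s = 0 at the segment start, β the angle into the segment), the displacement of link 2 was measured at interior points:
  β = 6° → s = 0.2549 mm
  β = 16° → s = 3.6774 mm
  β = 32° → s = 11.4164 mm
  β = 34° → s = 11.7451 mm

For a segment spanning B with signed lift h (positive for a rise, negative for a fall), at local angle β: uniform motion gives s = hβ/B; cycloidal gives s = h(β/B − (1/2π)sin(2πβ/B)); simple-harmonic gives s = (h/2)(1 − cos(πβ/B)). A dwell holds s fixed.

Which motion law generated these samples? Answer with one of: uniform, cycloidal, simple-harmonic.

candidates at β/B = r: uniform s = h·r (linear in β); cycloidal s = h·(r − sin(2πr)/(2π)); simple-harmonic s = (h/2)(1 − cos(πr))
β=6°: printed 0.2549 | uniform 1.8000, cycloidal 0.2549, simple-harmonic 0.6540
β=16°: printed 3.6774 | uniform 4.8000, cycloidal 3.6774, simple-harmonic 4.1459
β=32°: printed 11.4164 | uniform 9.6000, cycloidal 11.4164, simple-harmonic 10.8541
β=34°: printed 11.7451 | uniform 10.2000, cycloidal 11.7451, simple-harmonic 11.3460
only one law matches every sample → cycloidal

cycloidal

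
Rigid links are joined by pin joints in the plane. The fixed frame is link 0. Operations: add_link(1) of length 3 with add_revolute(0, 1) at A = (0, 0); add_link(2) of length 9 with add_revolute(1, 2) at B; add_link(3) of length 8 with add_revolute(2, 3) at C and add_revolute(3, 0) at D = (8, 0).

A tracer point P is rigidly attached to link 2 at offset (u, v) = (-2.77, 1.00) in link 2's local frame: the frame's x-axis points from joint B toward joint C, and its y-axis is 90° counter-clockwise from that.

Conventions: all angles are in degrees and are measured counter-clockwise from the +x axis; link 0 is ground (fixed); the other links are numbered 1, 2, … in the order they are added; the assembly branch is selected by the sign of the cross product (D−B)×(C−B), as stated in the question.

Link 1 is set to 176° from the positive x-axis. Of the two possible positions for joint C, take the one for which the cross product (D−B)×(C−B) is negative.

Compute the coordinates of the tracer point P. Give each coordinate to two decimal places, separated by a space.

A=(0,0), D=(8.00,0)
B = A + 3.00·(cos176°, sin176°) = (-2.9927, 0.2093)
|BD| = 10.9947
circle(B,9.00) ∩ circle(D,8.00): a=6.2704, h=6.4561
  candidates: C₊=(3.3995,6.5449) cross=70.983; C₋=(3.1537,-6.3650) cross=-70.983
  branch - wants cross < 0 → take C=(3.1537,-6.3650) (cross=-70.983)
ex = (C−B)/|BC| = (0.6829,-0.7305); ey = (0.7305,0.6829)
P = B + -2.77·ex + 1.00·ey = (-4.1539,2.9156)

-4.15 2.92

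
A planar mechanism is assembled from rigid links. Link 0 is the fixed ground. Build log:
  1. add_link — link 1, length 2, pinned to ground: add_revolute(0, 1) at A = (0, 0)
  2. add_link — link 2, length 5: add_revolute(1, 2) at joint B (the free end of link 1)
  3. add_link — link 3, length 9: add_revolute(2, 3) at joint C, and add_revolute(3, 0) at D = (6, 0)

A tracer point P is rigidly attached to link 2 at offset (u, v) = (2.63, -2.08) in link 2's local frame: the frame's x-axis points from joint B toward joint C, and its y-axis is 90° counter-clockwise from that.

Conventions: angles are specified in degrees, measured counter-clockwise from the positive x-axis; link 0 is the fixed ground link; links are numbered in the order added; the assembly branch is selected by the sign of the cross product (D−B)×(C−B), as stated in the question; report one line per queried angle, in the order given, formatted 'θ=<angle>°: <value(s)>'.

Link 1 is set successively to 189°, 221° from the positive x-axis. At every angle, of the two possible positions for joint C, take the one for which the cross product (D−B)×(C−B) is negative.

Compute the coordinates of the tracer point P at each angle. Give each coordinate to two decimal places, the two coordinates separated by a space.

A=(0,0), D=(6.00,0)
θ=189°: B = A + 2.00·(cos189°, sin189°) = (-1.9754, -0.3129)
θ=189°: |BD| = 7.9815
θ=189°: circle(B,5.00) ∩ circle(D,9.00): a=0.4826, h=4.9767
θ=189°:   candidates: C₊=(-1.6882,4.6789) cross=39.721; C₋=(-1.2980,-5.2668) cross=-39.721
θ=189°:   branch - wants cross < 0 → take C=(-1.2980,-5.2668) (cross=-39.721)
θ=189°: ex = (C−B)/|BC| = (0.1355,-0.9908); ey = (0.9908,0.1355)
θ=189°: P = B + 2.63·ex + -2.08·ey = (-3.6799,-3.2004)
θ=221°: B = A + 2.00·(cos221°, sin221°) = (-1.5094, -1.3121)
θ=221°: |BD| = 7.6232
θ=221°: circle(B,5.00) ∩ circle(D,9.00): a=0.1386, h=4.9981
θ=221°:   candidates: C₊=(-2.2332,3.6352) cross=38.101; C₋=(-0.5126,-6.2117) cross=-38.101
θ=221°:   branch - wants cross < 0 → take C=(-0.5126,-6.2117) (cross=-38.101)
θ=221°: ex = (C−B)/|BC| = (0.1994,-0.9799); ey = (0.9799,0.1994)
θ=221°: P = B + 2.63·ex + -2.08·ey = (-3.0233,-4.3040)

θ=189°: -3.68 -3.20
θ=221°: -3.02 -4.30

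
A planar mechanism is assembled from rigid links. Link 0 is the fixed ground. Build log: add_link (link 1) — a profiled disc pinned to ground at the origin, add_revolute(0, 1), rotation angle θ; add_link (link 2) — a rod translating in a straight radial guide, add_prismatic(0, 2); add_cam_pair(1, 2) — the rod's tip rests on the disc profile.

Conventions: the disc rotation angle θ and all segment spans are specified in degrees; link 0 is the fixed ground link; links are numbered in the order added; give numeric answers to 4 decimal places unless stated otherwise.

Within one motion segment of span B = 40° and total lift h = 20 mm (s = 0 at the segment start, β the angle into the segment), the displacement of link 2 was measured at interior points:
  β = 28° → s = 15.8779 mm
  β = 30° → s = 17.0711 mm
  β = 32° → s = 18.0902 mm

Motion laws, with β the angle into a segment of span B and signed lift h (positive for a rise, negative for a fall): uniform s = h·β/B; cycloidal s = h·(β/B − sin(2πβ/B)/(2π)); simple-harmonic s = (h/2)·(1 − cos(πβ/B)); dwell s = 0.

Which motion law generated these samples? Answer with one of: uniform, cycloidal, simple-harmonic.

candidates at β/B = r: uniform s = h·r (linear in β); cycloidal s = h·(r − sin(2πr)/(2π)); simple-harmonic s = (h/2)(1 − cos(πr))
β=28°: printed 15.8779 | uniform 14.0000, cycloidal 17.0273, simple-harmonic 15.8779
β=30°: printed 17.0711 | uniform 15.0000, cycloidal 18.1831, simple-harmonic 17.0711
β=32°: printed 18.0902 | uniform 16.0000, cycloidal 19.0273, simple-harmonic 18.0902
only one law matches every sample → simple-harmonic

simple-harmonic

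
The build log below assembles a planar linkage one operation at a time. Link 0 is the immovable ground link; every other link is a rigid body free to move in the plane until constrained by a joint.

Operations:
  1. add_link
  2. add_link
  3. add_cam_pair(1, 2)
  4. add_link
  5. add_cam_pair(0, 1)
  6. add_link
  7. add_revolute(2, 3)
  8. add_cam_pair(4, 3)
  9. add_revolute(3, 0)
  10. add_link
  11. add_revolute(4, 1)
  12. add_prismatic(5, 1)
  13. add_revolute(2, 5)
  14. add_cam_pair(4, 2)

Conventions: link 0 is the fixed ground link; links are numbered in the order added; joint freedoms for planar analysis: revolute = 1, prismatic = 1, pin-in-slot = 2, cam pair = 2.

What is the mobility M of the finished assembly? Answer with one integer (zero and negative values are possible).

(L,J1,J2)=(1,0,0); link0 fixed
link1: (2,0,0)
link2: (3,0,0)
C 1-2 [J2]: (3,0,1)
link3: (4,0,1)
C 0-1 [J2]: (4,0,2)
link4: (5,0,2)
R 2-3 [J1]: (5,1,2)
C 4-3 [J2]: (5,1,3)
R 3-0 [J1]: (5,2,3)
link5: (6,2,3)
R 4-1 [J1]: (6,3,3)
P 5-1 [J1]: (6,4,3)
R 2-5 [J1]: (6,5,3)
C 4-2 [J2]: (6,5,4)
Grübler: 3·5 − 2·5 − 4 = 1

M = 1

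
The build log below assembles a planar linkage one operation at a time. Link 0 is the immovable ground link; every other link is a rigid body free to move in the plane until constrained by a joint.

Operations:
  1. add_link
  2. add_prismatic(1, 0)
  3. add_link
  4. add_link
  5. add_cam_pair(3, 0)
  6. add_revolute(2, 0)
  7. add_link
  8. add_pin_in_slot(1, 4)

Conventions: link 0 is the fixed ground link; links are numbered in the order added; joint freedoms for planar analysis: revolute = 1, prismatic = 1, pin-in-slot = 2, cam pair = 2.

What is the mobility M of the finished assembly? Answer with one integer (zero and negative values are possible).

(L,J1,J2)=(1,0,0); link0 fixed
link1: (2,0,0)
P 1-0 [J1]: (2,1,0)
link2: (3,1,0)
link3: (4,1,0)
C 3-0 [J2]: (4,1,1)
R 2-0 [J1]: (4,2,1)
link4: (5,2,1)
PS 1-4 [J2]: (5,2,2)
Grübler: 3·4 − 2·2 − 2 = 6

M = 6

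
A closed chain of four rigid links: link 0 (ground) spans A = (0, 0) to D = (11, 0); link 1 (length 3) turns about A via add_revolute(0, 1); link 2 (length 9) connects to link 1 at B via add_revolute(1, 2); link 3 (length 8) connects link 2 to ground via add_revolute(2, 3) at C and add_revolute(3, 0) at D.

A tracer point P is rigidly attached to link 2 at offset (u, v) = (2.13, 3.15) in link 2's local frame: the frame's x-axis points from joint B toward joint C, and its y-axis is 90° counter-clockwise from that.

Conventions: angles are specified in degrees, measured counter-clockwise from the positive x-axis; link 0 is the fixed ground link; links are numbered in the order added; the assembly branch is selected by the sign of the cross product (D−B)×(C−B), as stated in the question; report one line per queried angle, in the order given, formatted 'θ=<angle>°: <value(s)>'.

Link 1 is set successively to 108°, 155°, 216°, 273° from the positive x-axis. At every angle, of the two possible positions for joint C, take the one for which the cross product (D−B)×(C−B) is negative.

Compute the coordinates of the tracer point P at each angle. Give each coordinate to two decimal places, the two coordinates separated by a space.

A=(0,0), D=(11.00,0)
θ=108°: B = A + 3.00·(cos108°, sin108°) = (-0.9271, 2.8532)
θ=108°: |BD| = 12.2636
θ=108°: circle(B,9.00) ∩ circle(D,8.00): a=6.8249, h=5.8669
θ=108°:   candidates: C₊=(7.0755,6.9713) cross=71.949; C₋=(4.3456,-4.4406) cross=-71.949
θ=108°:   branch - wants cross < 0 → take C=(4.3456,-4.4406) (cross=-71.949)
θ=108°: ex = (C−B)/|BC| = (0.5859,-0.8104); ey = (0.8104,0.5859)
θ=108°: P = B + 2.13·ex + 3.15·ey = (2.8736,2.9724)
θ=155°: B = A + 3.00·(cos155°, sin155°) = (-2.7189, 1.2679)
θ=155°: |BD| = 13.7774
θ=155°: circle(B,9.00) ∩ circle(D,8.00): a=7.5056, h=4.9664
θ=155°:   candidates: C₊=(5.2119,5.5225) cross=68.424; C₋=(4.2978,-4.3682) cross=-68.424
θ=155°:   branch - wants cross < 0 → take C=(4.2978,-4.3682) (cross=-68.424)
θ=155°: ex = (C−B)/|BC| = (0.7796,-0.6262); ey = (0.6262,0.7796)
θ=155°: P = B + 2.13·ex + 3.15·ey = (0.9143,2.3899)
θ=216°: B = A + 3.00·(cos216°, sin216°) = (-2.4271, -1.7634)
θ=216°: |BD| = 13.5423
θ=216°: circle(B,9.00) ∩ circle(D,8.00): a=7.3988, h=5.1242
θ=216°:   candidates: C₊=(4.2416,4.2806) cross=69.393; C₋=(5.5760,-5.8805) cross=-69.393
θ=216°:   branch - wants cross < 0 → take C=(5.5760,-5.8805) (cross=-69.393)
θ=216°: ex = (C−B)/|BC| = (0.8892,-0.4575); ey = (0.4575,0.8892)
θ=216°: P = B + 2.13·ex + 3.15·ey = (0.9080,0.0633)
θ=273°: B = A + 3.00·(cos273°, sin273°) = (0.1570, -2.9959)
θ=273°: |BD| = 11.2493
θ=273°: circle(B,9.00) ∩ circle(D,8.00): a=6.3802, h=6.3476
θ=273°:   candidates: C₊=(4.6163,4.8217) cross=71.406; C₋=(7.9973,-7.4151) cross=-71.406
θ=273°:   branch - wants cross < 0 → take C=(7.9973,-7.4151) (cross=-71.406)
θ=273°: ex = (C−B)/|BC| = (0.8711,-0.4910); ey = (0.4910,0.8711)
θ=273°: P = B + 2.13·ex + 3.15·ey = (3.5593,-1.2977)

θ=108°: 2.87 2.97
θ=155°: 0.91 2.39
θ=216°: 0.91 0.06
θ=273°: 3.56 -1.30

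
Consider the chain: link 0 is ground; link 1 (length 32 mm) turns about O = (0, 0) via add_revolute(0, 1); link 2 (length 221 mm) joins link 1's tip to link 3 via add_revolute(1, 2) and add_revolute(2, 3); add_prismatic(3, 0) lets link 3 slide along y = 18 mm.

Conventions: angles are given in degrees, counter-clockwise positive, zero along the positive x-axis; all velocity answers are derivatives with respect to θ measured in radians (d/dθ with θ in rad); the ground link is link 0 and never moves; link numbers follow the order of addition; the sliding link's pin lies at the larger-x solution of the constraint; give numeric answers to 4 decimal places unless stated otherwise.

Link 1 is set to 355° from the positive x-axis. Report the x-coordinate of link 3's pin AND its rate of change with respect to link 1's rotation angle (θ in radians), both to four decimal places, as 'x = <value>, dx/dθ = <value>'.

geometry: r = 32 mm, L = 221 mm, e = 18 mm
crank pin P = (r cos θ, r sin θ) = (31.878230, -2.788984)
h = r sin θ − e = -2.788984 − 18 = -20.788984
x = r cos θ + √(L² − h²) = 31.878230 + 220.020040 = 251.898271
dx/dθ = −r sin θ − h·r cos θ/√(L² − h²) (θ in radians; h = -20.788984) = 5.801055

x = 251.8983, dx/dθ = 5.8011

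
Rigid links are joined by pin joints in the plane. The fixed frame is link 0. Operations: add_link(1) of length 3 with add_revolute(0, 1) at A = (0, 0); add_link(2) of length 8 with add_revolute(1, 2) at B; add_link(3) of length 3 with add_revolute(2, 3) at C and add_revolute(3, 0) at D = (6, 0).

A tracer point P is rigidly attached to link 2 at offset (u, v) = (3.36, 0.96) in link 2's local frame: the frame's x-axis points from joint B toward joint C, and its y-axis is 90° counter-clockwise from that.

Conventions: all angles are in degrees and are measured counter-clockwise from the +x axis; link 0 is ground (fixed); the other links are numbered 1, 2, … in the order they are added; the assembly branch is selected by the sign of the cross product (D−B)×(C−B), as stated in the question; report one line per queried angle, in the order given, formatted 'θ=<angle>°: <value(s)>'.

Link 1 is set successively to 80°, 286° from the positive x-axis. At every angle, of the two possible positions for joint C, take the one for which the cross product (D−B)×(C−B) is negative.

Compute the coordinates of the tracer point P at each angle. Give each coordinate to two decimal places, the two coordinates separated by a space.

A=(0,0), D=(6.00,0)
θ=80°: B = A + 3.00·(cos80°, sin80°) = (0.5209, 2.9544)
θ=80°: |BD| = 6.2248
θ=80°: circle(B,8.00) ∩ circle(D,3.00): a=7.5302, h=2.7011
θ=80°:   candidates: C₊=(8.4310,1.7580) cross=16.814; C₋=(5.8670,-2.9970) cross=-16.814
θ=80°:   branch - wants cross < 0 → take C=(5.8670,-2.9970) (cross=-16.814)
θ=80°: ex = (C−B)/|BC| = (0.6683,-0.7439); ey = (0.7439,0.6683)
θ=80°: P = B + 3.36·ex + 0.96·ey = (3.4805,1.0963)
θ=286°: B = A + 3.00·(cos286°, sin286°) = (0.8269, -2.8838)
θ=286°: |BD| = 5.9226
θ=286°: circle(B,8.00) ∩ circle(D,3.00): a=7.6045, h=2.4842
θ=286°:   candidates: C₊=(6.2595,2.9888) cross=14.713; C₋=(8.6787,-1.3508) cross=-14.713
θ=286°:   branch - wants cross < 0 → take C=(8.6787,-1.3508) (cross=-14.713)
θ=286°: ex = (C−B)/|BC| = (0.9815,0.1916); ey = (-0.1916,0.9815)
θ=286°: P = B + 3.36·ex + 0.96·ey = (3.9407,-1.2977)

θ=80°: 3.48 1.10
θ=286°: 3.94 -1.30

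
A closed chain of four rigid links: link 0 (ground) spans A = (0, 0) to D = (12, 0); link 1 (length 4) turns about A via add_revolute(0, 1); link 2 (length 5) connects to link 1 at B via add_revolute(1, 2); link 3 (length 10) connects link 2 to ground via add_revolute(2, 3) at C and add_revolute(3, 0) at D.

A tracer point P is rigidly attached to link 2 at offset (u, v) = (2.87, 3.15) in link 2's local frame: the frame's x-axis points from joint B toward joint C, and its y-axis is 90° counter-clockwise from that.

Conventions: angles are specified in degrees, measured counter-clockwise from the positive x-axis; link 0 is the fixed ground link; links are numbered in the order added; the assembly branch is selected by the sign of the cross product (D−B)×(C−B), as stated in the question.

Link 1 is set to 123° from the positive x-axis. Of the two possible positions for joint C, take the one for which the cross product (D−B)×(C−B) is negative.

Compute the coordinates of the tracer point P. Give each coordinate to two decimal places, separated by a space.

A=(0,0), D=(12.00,0)
B = A + 4.00·(cos123°, sin123°) = (-2.1786, 3.3547)
|BD| = 14.5700
circle(B,5.00) ∩ circle(D,10.00): a=4.7112, h=1.6746
  candidates: C₊=(2.7917,3.8996) cross=24.399; C₋=(2.0205,0.6403) cross=-24.399
  branch - wants cross < 0 → take C=(2.0205,0.6403) (cross=-24.399)
ex = (C−B)/|BC| = (0.8398,-0.5429); ey = (0.5429,0.8398)
P = B + 2.87·ex + 3.15·ey = (1.9418,4.4421)

1.94 4.44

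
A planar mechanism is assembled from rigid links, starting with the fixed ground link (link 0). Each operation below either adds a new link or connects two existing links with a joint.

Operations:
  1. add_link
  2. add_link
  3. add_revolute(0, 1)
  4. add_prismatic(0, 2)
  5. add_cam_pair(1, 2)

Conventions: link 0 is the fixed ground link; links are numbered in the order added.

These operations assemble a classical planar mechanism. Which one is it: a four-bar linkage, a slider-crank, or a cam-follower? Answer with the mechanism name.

links: 3 (incl. ground); joints: 1 revolute, 1 prismatic, 1 higher (cam) pair, forming one closed loop
3 links, revolute + prismatic + higher pair in one loop → cam-follower

cam-follower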